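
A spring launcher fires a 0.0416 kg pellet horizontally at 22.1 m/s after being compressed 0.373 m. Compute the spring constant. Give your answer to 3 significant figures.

Energy stored in the spring equals the launch KE: ½kx² = ½mv²
k = mv²/x² = (0.0416)(22.1)²/(0.373)² = 146.0 N/m

k = 146 N/m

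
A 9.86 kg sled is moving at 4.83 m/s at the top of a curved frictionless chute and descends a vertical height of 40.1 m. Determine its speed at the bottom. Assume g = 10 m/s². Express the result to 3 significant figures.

Energy conservation between the two points: ½mv₀² + mgh = ½mv²
The mass cancels from both sides.
v² = v₀² + 2gh = (4.83)² + 2(10)(40.1) = 825.33
v = √825.33 = 28.73 m/s

v = 28.7 m/s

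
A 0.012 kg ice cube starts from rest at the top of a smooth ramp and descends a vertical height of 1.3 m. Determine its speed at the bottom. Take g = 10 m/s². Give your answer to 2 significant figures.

v = 5.1 m/s

Energy conservation between the two points: mgh = ½mv²
v = √(2gh) = √(2 × 10 × 1.3) = √26.000 = 5.099 m/s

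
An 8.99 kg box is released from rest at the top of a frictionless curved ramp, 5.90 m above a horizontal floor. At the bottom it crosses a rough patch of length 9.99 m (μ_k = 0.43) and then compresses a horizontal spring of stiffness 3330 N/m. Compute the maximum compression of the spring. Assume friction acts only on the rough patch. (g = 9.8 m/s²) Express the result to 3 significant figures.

Initial energy: E₁ = mgh = (8.99)(9.8)(5.90) = 519.80 J
Friction removes W_f = μ_k mg d = (0.43)(8.99)(9.8)(9.99) = 378.5 J
Energy reaching the spring: E = 519.80 − 378.5 = 141.34 J
At max compression ½kx² = E ⇒ x = √(2E/k) = √(2 × 141.34/3330) = 0.2914 m

x = 0.291 m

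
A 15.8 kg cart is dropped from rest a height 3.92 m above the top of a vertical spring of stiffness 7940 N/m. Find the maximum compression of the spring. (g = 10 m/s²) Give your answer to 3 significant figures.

Measuring PE from the top of the relaxed spring, at max compression the cart has dropped H + x with zero KE, so:
mg(H + x) = ½kx²
½(7940)x² − (15.8)(10)x − (15.8)(10)(3.92) = 0
3970x² − 158.0x − 619.4 = 0
x = [158.0 + √(24964 + 9.8354e+06)]/(2 × 3970) = 0.4154 m

x = 0.415 m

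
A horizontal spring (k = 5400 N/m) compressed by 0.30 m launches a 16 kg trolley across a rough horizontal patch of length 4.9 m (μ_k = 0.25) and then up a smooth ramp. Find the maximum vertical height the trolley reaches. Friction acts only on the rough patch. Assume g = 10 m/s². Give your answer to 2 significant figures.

Spring energy: E₀ = ½kx² = ½(5400)(0.30)² = 243.00 J
Friction: W_f = μ_k mg d = (0.25)(16)(10)(4.9) = 196.0 J
Energy at base of ramp: E = 243.00 − 196.0 = 47.000 J
At max height all remaining energy is PE: mgh = E ⇒ h = E/(mg) = 47.000/(16 × 10) = 0.2938 m

h = 0.29 m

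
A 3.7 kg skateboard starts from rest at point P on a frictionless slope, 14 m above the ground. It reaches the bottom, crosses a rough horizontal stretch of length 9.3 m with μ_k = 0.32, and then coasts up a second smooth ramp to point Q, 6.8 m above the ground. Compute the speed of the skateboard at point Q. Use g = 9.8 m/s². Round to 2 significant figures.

v = 9.1 m/s

Energy at P: mgh₁ = (3.7)(9.8)(14) = 507.64 J
Friction loss: W_f = μ_k mg d = 107.9 J
At Q: ½mv² + mgh₂ = mgh₁ − W_f
½mv² = 507.64 − 107.9 − 246.57 = 153.16 J
v = √(2 × 153.16/3.7) = 9.099 m/s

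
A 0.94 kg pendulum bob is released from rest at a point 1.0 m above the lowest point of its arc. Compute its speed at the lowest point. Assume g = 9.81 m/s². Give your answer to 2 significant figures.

v = 4.4 m/s

By conservation of mechanical energy, mgh = ½mv²
v = √(2gh) = √(2 × 9.81 × 1.0) = √19.620 = 4.429 m/s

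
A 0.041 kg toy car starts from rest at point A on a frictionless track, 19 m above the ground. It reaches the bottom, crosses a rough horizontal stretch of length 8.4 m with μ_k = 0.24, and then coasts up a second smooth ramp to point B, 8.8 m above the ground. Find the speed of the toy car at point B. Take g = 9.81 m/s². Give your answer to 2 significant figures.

Energy at A: mgh₁ = (0.041)(9.81)(19) = 7.6420 J
Friction loss: W_f = μ_k mg d = 0.8109 J
At B: ½mv² + mgh₂ = mgh₁ − W_f
½mv² = 7.6420 − 0.8109 − 3.5394 = 3.2917 J
v = √(2 × 3.2917/0.041) = 12.67 m/s

v = 13 m/s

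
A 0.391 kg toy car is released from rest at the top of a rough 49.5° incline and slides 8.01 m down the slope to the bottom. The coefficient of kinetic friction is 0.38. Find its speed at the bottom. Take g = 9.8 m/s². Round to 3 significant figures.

Work–energy: mg(L sinθ) − μ_k(mg cosθ)L = ½mv²
mgh = mgL sinθ = (0.391)(9.8)(8.01)sin49.5° = 23.339 J
W_f = μ_k mg cosθ · L = (0.38)(0.391)(9.8)cos49.5°·8.01 = 7.575 J
½mv² = 23.339 − 7.575 = 15.764 J
v = √(2 × 15.764/0.391) = 8.980 m/s

v = 8.98 m/s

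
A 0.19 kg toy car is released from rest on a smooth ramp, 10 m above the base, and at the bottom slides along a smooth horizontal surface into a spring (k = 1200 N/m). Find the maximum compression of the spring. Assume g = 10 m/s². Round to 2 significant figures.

Energy conservation (no friction) from release to max compression: mgh = ½kx²
x = √(2mgh/k) = √(2 × 0.19 × 10 × 10 / 1200) = 0.1780 m

x = 0.18 m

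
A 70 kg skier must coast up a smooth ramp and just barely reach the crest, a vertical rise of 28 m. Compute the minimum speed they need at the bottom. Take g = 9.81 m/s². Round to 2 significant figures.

v = 23 m/s

At the top they are momentarily at rest, so all KE converts to PE: ½mv² = mgh
v = √(2gh) = √(2 × 9.81 × 28) = 23.44 m/s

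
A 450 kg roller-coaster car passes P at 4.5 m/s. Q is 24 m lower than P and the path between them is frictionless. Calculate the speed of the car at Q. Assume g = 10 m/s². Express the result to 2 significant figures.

Equating total energy at the two states: ½mv₀² + mgh = ½mv²
The mass cancels from both sides.
v² = v₀² + 2gh = (4.5)² + 2(10)(24) = 500.25
v = √500.25 = 22.37 m/s

v = 22 m/s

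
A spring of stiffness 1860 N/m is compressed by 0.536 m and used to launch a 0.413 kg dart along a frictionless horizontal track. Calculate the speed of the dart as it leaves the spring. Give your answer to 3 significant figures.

v = 36.0 m/s

The dart leaves the spring when the spring is at natural length, so ½kx² = ½mv²
v = x√(k/m) = 0.536 × √(1860/0.413) = 35.97 m/s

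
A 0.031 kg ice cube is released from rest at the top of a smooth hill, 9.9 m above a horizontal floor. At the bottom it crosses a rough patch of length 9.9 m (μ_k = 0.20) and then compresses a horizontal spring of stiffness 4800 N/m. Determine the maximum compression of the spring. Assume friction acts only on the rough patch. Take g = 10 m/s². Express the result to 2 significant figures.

x = 0.032 m

Initial energy: E₁ = mgh = (0.031)(10)(9.9) = 3.0690 J
Friction removes W_f = μ_k mg d = (0.20)(0.031)(10)(9.9) = 0.6138 J
Energy reaching the spring: E = 3.0690 − 0.6138 = 2.4552 J
At max compression ½kx² = E ⇒ x = √(2E/k) = √(2 × 2.4552/4800) = 0.03198 m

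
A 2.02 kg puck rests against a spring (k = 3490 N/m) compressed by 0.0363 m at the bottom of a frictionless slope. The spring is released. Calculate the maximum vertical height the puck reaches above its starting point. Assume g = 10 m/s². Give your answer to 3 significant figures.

At maximum height the puck is at rest, so ½kx² = mgh
h = kx²/(2mg) = (3490)(0.0363)²/(2 × 2.02 × 10) = 0.1138 m

h = 0.114 m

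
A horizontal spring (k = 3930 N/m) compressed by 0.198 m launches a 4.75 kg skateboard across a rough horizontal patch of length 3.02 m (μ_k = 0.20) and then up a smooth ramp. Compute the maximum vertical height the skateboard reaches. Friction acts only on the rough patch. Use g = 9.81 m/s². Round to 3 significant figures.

h = 1.05 m

Spring energy: E₀ = ½kx² = ½(3930)(0.198)² = 77.036 J
Friction: W_f = μ_k mg d = (0.20)(4.75)(9.81)(3.02) = 28.14 J
Energy at base of ramp: E = 77.036 − 28.14 = 48.891 J
At max height all remaining energy is PE: mgh = E ⇒ h = E/(mg) = 48.891/(4.75 × 9.81) = 1.049 m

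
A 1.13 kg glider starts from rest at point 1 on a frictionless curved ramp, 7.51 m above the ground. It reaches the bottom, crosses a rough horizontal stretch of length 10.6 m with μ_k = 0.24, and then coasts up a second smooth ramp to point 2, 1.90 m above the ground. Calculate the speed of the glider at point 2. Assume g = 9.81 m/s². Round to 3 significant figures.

Energy at 1: mgh₁ = (1.13)(9.81)(7.51) = 83.251 J
Friction loss: W_f = μ_k mg d = 28.20 J
At 2: ½mv² + mgh₂ = mgh₁ − W_f
½mv² = 83.251 − 28.20 − 21.062 = 33.988 J
v = √(2 × 33.988/1.13) = 7.756 m/s

v = 7.76 m/s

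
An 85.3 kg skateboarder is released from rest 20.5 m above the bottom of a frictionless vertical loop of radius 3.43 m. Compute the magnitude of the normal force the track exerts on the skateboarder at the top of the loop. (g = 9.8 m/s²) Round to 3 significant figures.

N = 5810 N

Energy from release to top (height 2r): mgh = ½mv_top² + mg(2r)
v_top² = 2g(h − 2r) = 2(9.8)(20.5 − 6.860) = 267.34 m²/s²
At the top, both N and weight point toward the centre: N + mg = mv_top²/r
N = m(v_top²/r − g) = 85.3(267.34/3.43 − 9.8) = 5813 N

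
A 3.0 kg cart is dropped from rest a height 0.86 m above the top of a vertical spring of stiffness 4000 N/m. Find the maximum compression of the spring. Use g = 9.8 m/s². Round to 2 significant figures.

x = 0.12 m

Let x be the compression. The total drop is H + x, and the cart is instantaneously at rest at max compression, so energy conservation gives:
mg(H + x) = ½kx²
½(4000)x² − (3.0)(9.8)x − (3.0)(9.8)(0.86) = 0
2000x² − 29.40x − 25.28 = 0
x = [29.40 + √(864.4 + 202272)]/(2 × 2000) = 0.1200 m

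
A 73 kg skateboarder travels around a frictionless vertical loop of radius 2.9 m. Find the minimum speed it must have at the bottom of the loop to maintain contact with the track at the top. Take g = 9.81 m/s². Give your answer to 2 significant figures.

v = 12 m/s

At the top: mg = mv_top²/r ⇒ v_top² = gr = 28.45 m²/s²
Energy from bottom to top (height 2r): ½mv_bot² = ½mv_top² + mg(2r)
v_bot² = gr + 4gr = 5gr = 142.2
v_bot = √(5gr) = 11.93 m/s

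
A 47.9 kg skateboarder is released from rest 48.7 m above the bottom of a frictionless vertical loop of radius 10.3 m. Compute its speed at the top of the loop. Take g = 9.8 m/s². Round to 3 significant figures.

Energy conservation: mgh = ½mv_top² + mg(2r)
v_top² = 2g(h − 2r) = 2(9.8)(48.7 − 20.60) = 550.8
v_top = 23.47 m/s

v = 23.5 m/s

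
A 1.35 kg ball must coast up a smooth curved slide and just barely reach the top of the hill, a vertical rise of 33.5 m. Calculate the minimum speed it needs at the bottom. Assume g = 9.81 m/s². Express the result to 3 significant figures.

At the top it is momentarily at rest, so all KE converts to PE: ½mv² = mgh
v = √(2gh) = √(2 × 9.81 × 33.5) = 25.64 m/s

v = 25.6 m/s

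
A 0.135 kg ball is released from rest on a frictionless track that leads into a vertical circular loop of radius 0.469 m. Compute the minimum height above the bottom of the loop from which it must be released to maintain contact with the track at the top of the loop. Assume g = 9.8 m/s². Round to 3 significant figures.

At the top, for minimum speed gravity alone supplies the centripetal force: mg = mv_top²/r ⇒ v_top² = gr = 4.596 m²/s²
Energy conservation from release height h to the top (height 2r): mgh = ½mv_top² + mg(2r)
h = v_top²/(2g) + 2r = r/2 + 2r = 5r/2 = 1.172 m

h = 1.17 m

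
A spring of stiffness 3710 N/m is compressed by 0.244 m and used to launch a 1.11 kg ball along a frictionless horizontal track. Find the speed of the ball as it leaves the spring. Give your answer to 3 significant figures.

v = 14.1 m/s

Conservation of energy: ½kx² = ½mv²
v = x√(k/m) = 0.244 × √(3710/1.11) = 14.11 m/s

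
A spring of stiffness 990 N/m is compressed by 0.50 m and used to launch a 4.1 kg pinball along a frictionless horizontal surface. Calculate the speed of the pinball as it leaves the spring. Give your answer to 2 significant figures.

Spring PE converts entirely to kinetic energy: ½kx² = ½mv²
v = x√(k/m) = 0.50 × √(990/4.1) = 7.770 m/s

v = 7.8 m/s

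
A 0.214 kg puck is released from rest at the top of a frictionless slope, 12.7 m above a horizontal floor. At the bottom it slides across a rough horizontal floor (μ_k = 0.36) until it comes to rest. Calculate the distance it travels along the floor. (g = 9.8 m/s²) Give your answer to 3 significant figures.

Energy at the top = energy at the end + work done against friction:
At rest all PE has been dissipated by friction: mgh = μ_k m g d
d = h/μ_k = 12.7/0.36 = 35.28 m

d = 35.3 m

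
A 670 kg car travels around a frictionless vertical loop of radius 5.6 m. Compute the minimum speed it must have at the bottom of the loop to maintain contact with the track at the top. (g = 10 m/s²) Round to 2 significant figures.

At the top: mg = mv_top²/r ⇒ v_top² = gr = 56.00 m²/s²
Energy from bottom to top (height 2r): ½mv_bot² = ½mv_top² + mg(2r)
v_bot² = gr + 4gr = 5gr = 280.0
v_bot = √(5gr) = 16.73 m/s

v = 17 m/s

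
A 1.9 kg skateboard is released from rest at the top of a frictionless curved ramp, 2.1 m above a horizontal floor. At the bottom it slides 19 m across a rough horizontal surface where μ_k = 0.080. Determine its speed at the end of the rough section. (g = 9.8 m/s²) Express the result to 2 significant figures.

Applying the work–energy principle:
mgh = ½mv² + μ_k m g d
W_f = μ_k mg d = (0.080)(1.9)(9.8)(19) = 28.30 J
½mv² = mgh − W_f = 39.102 − 28.30 = 10.800 J
v = √(2 × 10.800/1.9) = 3.372 m/s

v = 3.4 m/s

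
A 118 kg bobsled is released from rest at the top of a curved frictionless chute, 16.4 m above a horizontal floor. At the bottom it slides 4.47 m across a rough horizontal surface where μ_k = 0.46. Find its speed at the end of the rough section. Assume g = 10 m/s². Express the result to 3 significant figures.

Energy bookkeeping (friction removes W_f = μ_k N d):
mgh = ½mv² + μ_k m g d
W_f = μ_k mg d = (0.46)(118)(10)(4.47) = 2426 J
½mv² = mgh − W_f = 19352 − 2426 = 16926 J
v = √(2 × 16926/118) = 16.94 m/s

v = 16.9 m/s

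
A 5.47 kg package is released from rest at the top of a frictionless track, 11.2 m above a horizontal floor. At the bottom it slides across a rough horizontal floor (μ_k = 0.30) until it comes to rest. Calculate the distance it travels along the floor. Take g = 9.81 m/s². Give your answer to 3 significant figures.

d = 37.3 m

Energy at the top = energy at the end + work done against friction:
At rest all PE has been dissipated by friction: mgh = μ_k m g d
d = h/μ_k = 11.2/0.30 = 37.33 m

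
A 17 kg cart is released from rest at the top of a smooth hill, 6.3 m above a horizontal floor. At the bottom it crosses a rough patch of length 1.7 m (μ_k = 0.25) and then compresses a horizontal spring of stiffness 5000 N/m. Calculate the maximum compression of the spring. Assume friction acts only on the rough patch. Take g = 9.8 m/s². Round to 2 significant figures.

x = 0.63 m

Initial energy: E₁ = mgh = (17)(9.8)(6.3) = 1049.6 J
Friction removes W_f = μ_k mg d = (0.25)(17)(9.8)(1.7) = 70.81 J
Energy reaching the spring: E = 1049.6 − 70.81 = 978.78 J
At max compression ½kx² = E ⇒ x = √(2E/k) = √(2 × 978.78/5000) = 0.6257 m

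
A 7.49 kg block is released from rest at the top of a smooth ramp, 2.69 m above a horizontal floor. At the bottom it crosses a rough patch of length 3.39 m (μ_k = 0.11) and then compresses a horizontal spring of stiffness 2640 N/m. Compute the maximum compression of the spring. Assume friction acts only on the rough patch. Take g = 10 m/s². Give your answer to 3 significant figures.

x = 0.363 m

Initial energy: E₁ = mgh = (7.49)(10)(2.69) = 201.48 J
Friction removes W_f = μ_k mg d = (0.11)(7.49)(10)(3.39) = 27.93 J
Energy reaching the spring: E = 201.48 − 27.93 = 173.55 J
At max compression ½kx² = E ⇒ x = √(2E/k) = √(2 × 173.55/2640) = 0.3626 m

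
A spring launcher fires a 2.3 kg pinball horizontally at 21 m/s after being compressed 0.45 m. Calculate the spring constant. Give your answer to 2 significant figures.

Spring PE at full compression equals KE at release: ½kx² = ½mv²
k = mv²/x² = (2.3)(21)²/(0.45)² = 5009 N/m

k = 5000 N/m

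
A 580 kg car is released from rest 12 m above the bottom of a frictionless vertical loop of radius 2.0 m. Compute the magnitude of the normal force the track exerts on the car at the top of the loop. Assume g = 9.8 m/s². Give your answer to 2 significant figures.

Energy from release to top (height 2r): mgh = ½mv_top² + mg(2r)
v_top² = 2g(h − 2r) = 2(9.8)(12 − 4.000) = 156.80 m²/s²
At the top, both N and weight point toward the centre: N + mg = mv_top²/r
N = m(v_top²/r − g) = 580(156.80/2.0 − 9.8) = 39788 N

N = 40000 N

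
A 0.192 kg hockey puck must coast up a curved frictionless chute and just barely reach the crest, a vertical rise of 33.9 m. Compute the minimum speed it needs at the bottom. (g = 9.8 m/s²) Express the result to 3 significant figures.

At the top it is momentarily at rest, so all KE converts to PE: ½mv² = mgh
v = √(2gh) = √(2 × 9.8 × 33.9) = 25.78 m/s

v = 25.8 m/s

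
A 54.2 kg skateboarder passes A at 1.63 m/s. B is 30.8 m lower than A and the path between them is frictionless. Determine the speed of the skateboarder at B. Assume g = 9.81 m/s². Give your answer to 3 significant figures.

v = 24.6 m/s

By conservation of mechanical energy, ½mv₀² + mgh = ½mv²
The mass cancels from both sides.
v² = v₀² + 2gh = (1.63)² + 2(9.81)(30.8) = 606.95
v = √606.95 = 24.64 m/s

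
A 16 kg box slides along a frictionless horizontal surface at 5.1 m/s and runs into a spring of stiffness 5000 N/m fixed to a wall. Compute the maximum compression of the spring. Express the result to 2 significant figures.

x = 0.29 m

All KE is stored as spring PE at maximum compression: ½mv² = ½kx²
x = v√(m/k) = 5.1 × √(16/5000) = 0.2885 m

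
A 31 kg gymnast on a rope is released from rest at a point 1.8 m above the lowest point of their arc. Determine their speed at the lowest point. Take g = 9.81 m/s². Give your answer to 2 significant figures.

Equating total energy at the two states: mgh = ½mv²
v = √(2gh) = √(2 × 9.81 × 1.8) = √35.316 = 5.943 m/s

v = 5.9 m/s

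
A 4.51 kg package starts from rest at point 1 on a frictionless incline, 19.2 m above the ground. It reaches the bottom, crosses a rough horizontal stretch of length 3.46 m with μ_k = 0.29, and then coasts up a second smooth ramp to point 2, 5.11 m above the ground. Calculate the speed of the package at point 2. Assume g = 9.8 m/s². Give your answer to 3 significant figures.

v = 16.0 m/s

Energy at 1: mgh₁ = (4.51)(9.8)(19.2) = 848.60 J
Friction loss: W_f = μ_k mg d = 44.35 J
At 2: ½mv² + mgh₂ = mgh₁ − W_f
½mv² = 848.60 − 44.35 − 225.85 = 578.40 J
v = √(2 × 578.40/4.51) = 16.02 m/s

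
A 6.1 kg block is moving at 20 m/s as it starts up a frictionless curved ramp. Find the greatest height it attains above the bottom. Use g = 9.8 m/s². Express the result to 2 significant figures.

h = 20 m

Setting KE at the bottom equal to PE gained: ½mv² = mgh
h = v²/(2g) = 20²/(2 × 9.8) = 20.41 m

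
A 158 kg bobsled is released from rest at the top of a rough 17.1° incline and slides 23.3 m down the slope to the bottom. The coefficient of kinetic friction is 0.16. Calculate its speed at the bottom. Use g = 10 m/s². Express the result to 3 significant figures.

v = 8.11 m/s

Energy: mgh = ½mv² + W_f, with h = L sinθ and W_f = μ_k (mg cosθ) L
mgh = mgL sinθ = (158)(10)(23.3)sin17.1° = 10825 J
W_f = μ_k mg cosθ · L = (0.16)(158)(10)cos17.1°·23.3 = 5630 J
½mv² = 10825 − 5630 = 5195.0 J
v = √(2 × 5195.0/158) = 8.109 m/s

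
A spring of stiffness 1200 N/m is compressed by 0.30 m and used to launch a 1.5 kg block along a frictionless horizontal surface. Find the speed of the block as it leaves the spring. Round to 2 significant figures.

v = 8.5 m/s

Conservation of energy: ½kx² = ½mv²
v = x√(k/m) = 0.30 × √(1200/1.5) = 8.485 m/s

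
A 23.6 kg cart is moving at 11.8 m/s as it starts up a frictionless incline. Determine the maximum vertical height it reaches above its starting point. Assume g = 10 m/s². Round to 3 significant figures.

Setting KE at the bottom equal to PE gained: ½mv² = mgh
h = v²/(2g) = 11.8²/(2 × 10) = 6.962 m

h = 6.96 m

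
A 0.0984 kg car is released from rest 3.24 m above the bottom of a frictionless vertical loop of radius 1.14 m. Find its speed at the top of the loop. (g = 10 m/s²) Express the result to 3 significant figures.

v = 4.38 m/s

Energy conservation: mgh = ½mv_top² + mg(2r)
v_top² = 2g(h − 2r) = 2(10)(3.24 − 2.280) = 19.20
v_top = 4.382 m/s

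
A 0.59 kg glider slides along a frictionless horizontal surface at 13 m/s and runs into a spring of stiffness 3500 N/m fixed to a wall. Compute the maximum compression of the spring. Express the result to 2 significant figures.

All KE is stored as spring PE at maximum compression: ½mv² = ½kx²
x = v√(m/k) = 13 × √(0.59/3500) = 0.1688 m

x = 0.17 m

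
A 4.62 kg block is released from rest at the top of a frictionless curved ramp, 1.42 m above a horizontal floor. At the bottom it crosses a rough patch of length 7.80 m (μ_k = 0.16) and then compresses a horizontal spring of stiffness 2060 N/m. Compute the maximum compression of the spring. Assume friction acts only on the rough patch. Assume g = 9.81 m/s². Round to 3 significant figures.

Initial energy: E₁ = mgh = (4.62)(9.81)(1.42) = 64.358 J
Friction removes W_f = μ_k mg d = (0.16)(4.62)(9.81)(7.80) = 56.56 J
Energy reaching the spring: E = 64.358 − 56.56 = 7.7954 J
At max compression ½kx² = E ⇒ x = √(2E/k) = √(2 × 7.7954/2060) = 0.08700 m

x = 0.0870 m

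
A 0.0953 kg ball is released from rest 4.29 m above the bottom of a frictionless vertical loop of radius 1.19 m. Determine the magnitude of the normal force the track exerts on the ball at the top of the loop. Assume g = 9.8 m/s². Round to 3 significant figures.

N = 2.06 N

Energy from release to top (height 2r): mgh = ½mv_top² + mg(2r)
v_top² = 2g(h − 2r) = 2(9.8)(4.29 − 2.380) = 37.436 m²/s²
At the top, both N and weight point toward the centre: N + mg = mv_top²/r
N = m(v_top²/r − g) = 0.0953(37.436/1.19 − 9.8) = 2.064 N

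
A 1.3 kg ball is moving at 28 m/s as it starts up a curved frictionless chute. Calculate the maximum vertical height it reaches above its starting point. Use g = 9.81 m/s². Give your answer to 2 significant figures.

h = 40 m

By energy conservation, ½mv² = mgh
h = v²/(2g) = 28²/(2 × 9.81) = 39.96 m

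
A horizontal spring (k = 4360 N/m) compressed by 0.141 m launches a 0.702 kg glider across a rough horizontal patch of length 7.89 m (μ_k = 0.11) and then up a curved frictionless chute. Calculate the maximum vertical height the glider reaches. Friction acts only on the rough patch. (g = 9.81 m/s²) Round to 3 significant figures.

h = 5.43 m

Spring energy: E₀ = ½kx² = ½(4360)(0.141)² = 43.341 J
Friction: W_f = μ_k mg d = (0.11)(0.702)(9.81)(7.89) = 5.977 J
Energy at base of ramp: E = 43.341 − 5.977 = 37.364 J
At max height all remaining energy is PE: mgh = E ⇒ h = E/(mg) = 37.364/(0.702 × 9.81) = 5.426 m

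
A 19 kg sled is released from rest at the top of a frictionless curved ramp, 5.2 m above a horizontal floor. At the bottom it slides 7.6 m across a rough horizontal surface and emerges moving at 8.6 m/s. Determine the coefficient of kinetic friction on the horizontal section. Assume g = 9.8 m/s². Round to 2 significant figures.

Energy at the top = energy at the end + work done against friction:
mgh = ½mv² + μ_k m g d
mgh = 968.24 J; ½mv² = 702.62 J
W_f = 968.24 − 702.62 = 265.6 J
μ_k = W_f/(mg·d) = 265.6/(186.2 × 7.6) = 0.1877

μ_k = 0.19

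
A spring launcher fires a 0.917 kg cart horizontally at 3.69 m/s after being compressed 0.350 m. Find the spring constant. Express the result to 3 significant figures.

Spring PE at full compression equals KE at release: ½kx² = ½mv²
k = mv²/x² = (0.917)(3.69)²/(0.350)² = 101.9 N/m

k = 102 N/m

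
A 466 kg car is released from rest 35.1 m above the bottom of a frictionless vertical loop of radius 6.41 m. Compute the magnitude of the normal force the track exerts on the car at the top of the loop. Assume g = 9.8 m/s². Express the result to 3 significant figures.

N = 27200 N

Energy from release to top (height 2r): mgh = ½mv_top² + mg(2r)
v_top² = 2g(h − 2r) = 2(9.8)(35.1 − 12.82) = 436.69 m²/s²
At the top, both N and weight point toward the centre: N + mg = mv_top²/r
N = m(v_top²/r − g) = 466(436.69/6.41 − 9.8) = 27180 N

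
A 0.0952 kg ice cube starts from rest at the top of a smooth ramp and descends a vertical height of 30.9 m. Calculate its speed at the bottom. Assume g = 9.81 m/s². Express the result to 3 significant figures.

v = 24.6 m/s

By conservation of mechanical energy, mgh = ½mv²
v = √(2gh) = √(2 × 9.81 × 30.9) = √606.26 = 24.62 m/s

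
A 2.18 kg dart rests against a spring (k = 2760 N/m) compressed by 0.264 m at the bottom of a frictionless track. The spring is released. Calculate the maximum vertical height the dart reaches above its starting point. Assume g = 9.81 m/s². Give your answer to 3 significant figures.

h = 4.50 m

All spring PE becomes gravitational PE at the highest point: ½kx² = mgh
h = kx²/(2mg) = (2760)(0.264)²/(2 × 2.18 × 9.81) = 4.497 m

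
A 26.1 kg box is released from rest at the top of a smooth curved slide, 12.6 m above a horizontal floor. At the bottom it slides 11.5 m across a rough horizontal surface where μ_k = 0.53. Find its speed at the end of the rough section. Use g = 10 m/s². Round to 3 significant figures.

v = 11.4 m/s

Energy at the top = energy at the end + work done against friction:
mgh = ½mv² + μ_k m g d
W_f = μ_k mg d = (0.53)(26.1)(10)(11.5) = 1591 J
½mv² = mgh − W_f = 3288.6 − 1591 = 1697.8 J
v = √(2 × 1697.8/26.1) = 11.41 m/s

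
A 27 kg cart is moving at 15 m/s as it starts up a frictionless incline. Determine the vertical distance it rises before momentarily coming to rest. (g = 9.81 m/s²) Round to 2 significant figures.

By energy conservation, ½mv² = mgh
h = v²/(2g) = 15²/(2 × 9.81) = 11.47 m

h = 11 m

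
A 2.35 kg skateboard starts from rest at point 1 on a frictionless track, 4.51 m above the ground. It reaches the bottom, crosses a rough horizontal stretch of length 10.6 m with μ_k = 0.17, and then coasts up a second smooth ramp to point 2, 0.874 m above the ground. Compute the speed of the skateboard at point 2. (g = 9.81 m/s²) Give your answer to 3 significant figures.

v = 6.00 m/s

Energy at 1: mgh₁ = (2.35)(9.81)(4.51) = 103.97 J
Friction loss: W_f = μ_k mg d = 41.54 J
At 2: ½mv² + mgh₂ = mgh₁ − W_f
½mv² = 103.97 − 41.54 − 20.149 = 42.280 J
v = √(2 × 42.280/2.35) = 5.999 m/s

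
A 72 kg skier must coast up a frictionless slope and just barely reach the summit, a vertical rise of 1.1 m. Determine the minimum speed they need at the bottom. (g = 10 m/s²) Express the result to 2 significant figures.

At the top they are momentarily at rest, so all KE converts to PE: ½mv² = mgh
v = √(2gh) = √(2 × 10 × 1.1) = 4.690 m/s

v = 4.7 m/s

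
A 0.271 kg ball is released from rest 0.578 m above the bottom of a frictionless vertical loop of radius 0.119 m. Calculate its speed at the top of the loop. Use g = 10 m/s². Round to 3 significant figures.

Energy conservation: mgh = ½mv_top² + mg(2r)
v_top² = 2g(h − 2r) = 2(10)(0.578 − 0.2380) = 6.800
v_top = 2.608 m/s

v = 2.61 m/s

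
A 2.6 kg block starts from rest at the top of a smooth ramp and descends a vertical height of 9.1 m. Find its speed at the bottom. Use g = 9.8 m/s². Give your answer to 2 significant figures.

v = 13 m/s

Energy conservation between the two points: mgh = ½mv²
The mass cancels from both sides.
v = √(2gh) = √(2 × 9.8 × 9.1) = √178.36 = 13.36 m/s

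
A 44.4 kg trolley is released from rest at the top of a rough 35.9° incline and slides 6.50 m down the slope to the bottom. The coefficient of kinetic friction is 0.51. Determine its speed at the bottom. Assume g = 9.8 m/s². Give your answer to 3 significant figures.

v = 4.70 m/s

Taking the bottom as reference, mgh = ½mv² + μ_k N L with h = L sinθ, N = mg cosθ:
mgh = mgL sinθ = (44.4)(9.8)(6.50)sin35.9° = 1658.4 J
W_f = μ_k mg cosθ · L = (0.51)(44.4)(9.8)cos35.9°·6.50 = 1168 J
½mv² = 1658.4 − 1168 = 490.00 J
v = √(2 × 490.00/44.4) = 4.698 m/s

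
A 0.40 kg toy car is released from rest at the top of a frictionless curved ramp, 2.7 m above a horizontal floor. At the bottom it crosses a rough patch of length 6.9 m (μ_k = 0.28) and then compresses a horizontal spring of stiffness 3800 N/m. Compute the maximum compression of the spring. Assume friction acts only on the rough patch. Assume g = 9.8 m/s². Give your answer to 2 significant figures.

x = 0.040 m

Initial energy: E₁ = mgh = (0.40)(9.8)(2.7) = 10.584 J
Friction removes W_f = μ_k mg d = (0.28)(0.40)(9.8)(6.9) = 7.573 J
Energy reaching the spring: E = 10.584 − 7.573 = 3.0106 J
At max compression ½kx² = E ⇒ x = √(2E/k) = √(2 × 3.0106/3800) = 0.03981 m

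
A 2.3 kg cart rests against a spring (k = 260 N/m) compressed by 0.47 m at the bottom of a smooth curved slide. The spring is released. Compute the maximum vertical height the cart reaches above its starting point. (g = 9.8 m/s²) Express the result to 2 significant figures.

h = 1.3 m

At maximum height the cart is at rest, so ½kx² = mgh
h = kx²/(2mg) = (260)(0.47)²/(2 × 2.3 × 9.8) = 1.274 m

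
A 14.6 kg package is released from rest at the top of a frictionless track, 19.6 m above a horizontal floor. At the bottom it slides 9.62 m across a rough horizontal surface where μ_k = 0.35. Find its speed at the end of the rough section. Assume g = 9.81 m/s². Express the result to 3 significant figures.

v = 17.8 m/s

Energy at the top = energy at the end + work done against friction:
mgh = ½mv² + μ_k m g d
W_f = μ_k mg d = (0.35)(14.6)(9.81)(9.62) = 482.2 J
½mv² = mgh − W_f = 2807.2 − 482.2 = 2325.0 J
v = √(2 × 2325.0/14.6) = 17.85 m/s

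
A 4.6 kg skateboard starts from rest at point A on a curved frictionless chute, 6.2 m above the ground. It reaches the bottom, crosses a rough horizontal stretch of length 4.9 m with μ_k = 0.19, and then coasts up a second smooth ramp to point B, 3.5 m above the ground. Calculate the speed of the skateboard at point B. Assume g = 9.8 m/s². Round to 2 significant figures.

Energy at A: mgh₁ = (4.6)(9.8)(6.2) = 279.50 J
Friction loss: W_f = μ_k mg d = 41.97 J
At B: ½mv² + mgh₂ = mgh₁ − W_f
½mv² = 279.50 − 41.97 − 157.78 = 79.747 J
v = √(2 × 79.747/4.6) = 5.888 m/s

v = 5.9 m/s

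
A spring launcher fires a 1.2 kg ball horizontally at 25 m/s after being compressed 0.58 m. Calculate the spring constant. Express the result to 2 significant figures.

k = 2200 N/m

½kx² = ½mv²
k = mv²/x² = (1.2)(25)²/(0.58)² = 2229 N/m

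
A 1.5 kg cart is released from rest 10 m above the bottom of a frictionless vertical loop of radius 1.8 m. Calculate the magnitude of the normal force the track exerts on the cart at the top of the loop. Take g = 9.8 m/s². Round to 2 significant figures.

N = 90 N

Energy from release to top (height 2r): mgh = ½mv_top² + mg(2r)
v_top² = 2g(h − 2r) = 2(9.8)(10 − 3.600) = 125.44 m²/s²
At the top, both N and weight point toward the centre: N + mg = mv_top²/r
N = m(v_top²/r − g) = 1.5(125.44/1.8 − 9.8) = 89.83 N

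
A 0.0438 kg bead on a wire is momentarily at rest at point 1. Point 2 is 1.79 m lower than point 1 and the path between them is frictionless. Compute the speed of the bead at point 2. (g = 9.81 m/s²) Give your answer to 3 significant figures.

By conservation of mechanical energy, mgh = ½mv²
v = √(2gh) = √(2 × 9.81 × 1.79) = √35.120 = 5.926 m/s

v = 5.93 m/s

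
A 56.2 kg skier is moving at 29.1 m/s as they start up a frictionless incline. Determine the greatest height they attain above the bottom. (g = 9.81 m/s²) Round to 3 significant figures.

By energy conservation, ½mv² = mgh
h = v²/(2g) = 29.1²/(2 × 9.81) = 43.16 m

h = 43.2 m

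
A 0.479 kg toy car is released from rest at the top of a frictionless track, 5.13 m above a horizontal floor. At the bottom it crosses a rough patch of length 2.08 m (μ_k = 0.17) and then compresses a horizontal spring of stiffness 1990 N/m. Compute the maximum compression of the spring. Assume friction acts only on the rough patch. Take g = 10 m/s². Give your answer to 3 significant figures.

x = 0.152 m

Initial energy: E₁ = mgh = (0.479)(10)(5.13) = 24.573 J
Friction removes W_f = μ_k mg d = (0.17)(0.479)(10)(2.08) = 1.694 J
Energy reaching the spring: E = 24.573 − 1.694 = 22.879 J
At max compression ½kx² = E ⇒ x = √(2E/k) = √(2 × 22.879/1990) = 0.1516 m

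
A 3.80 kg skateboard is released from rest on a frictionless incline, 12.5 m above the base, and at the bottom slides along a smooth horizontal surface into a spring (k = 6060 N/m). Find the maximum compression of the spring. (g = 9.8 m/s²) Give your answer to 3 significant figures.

x = 0.392 m

At max compression the skateboard is momentarily at rest: mgh = ½kx²
x = √(2mgh/k) = √(2 × 3.80 × 9.8 × 12.5 / 6060) = 0.3920 m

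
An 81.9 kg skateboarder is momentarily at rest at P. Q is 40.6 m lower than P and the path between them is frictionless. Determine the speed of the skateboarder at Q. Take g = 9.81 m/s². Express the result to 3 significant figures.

v = 28.2 m/s

By conservation of mechanical energy, mgh = ½mv²
The mass cancels from both sides.
v = √(2gh) = √(2 × 9.81 × 40.6) = √796.57 = 28.22 m/s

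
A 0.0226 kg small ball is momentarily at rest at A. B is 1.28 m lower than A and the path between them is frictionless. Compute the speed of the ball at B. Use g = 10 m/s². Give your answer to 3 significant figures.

By conservation of mechanical energy, mgh = ½mv²
v = √(2gh) = √(2 × 10 × 1.28) = √25.600 = 5.060 m/s

v = 5.06 m/s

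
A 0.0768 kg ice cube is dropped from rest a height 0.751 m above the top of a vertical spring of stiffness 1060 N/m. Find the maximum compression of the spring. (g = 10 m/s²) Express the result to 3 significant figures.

Take the reference level at the top of the uncompressed spring. At max compression the cube has fallen H + x and is momentarily at rest:
mg(H + x) = ½kx²
½(1060)x² − (0.0768)(10)x − (0.0768)(10)(0.751) = 0
530.0x² − 0.7680x − 0.5768 = 0
x = [0.7680 + √(0.5898 + 1222.7)]/(2 × 530.0) = 0.03372 m

x = 0.0337 m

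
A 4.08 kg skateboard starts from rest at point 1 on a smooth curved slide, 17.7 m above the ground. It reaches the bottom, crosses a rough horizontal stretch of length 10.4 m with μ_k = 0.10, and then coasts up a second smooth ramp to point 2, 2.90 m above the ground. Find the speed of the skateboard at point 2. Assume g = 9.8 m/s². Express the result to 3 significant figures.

v = 16.4 m/s

Energy at 1: mgh₁ = (4.08)(9.8)(17.7) = 707.72 J
Friction loss: W_f = μ_k mg d = 41.58 J
At 2: ½mv² + mgh₂ = mgh₁ − W_f
½mv² = 707.72 − 41.58 − 115.95 = 550.18 J
v = √(2 × 550.18/4.08) = 16.42 m/s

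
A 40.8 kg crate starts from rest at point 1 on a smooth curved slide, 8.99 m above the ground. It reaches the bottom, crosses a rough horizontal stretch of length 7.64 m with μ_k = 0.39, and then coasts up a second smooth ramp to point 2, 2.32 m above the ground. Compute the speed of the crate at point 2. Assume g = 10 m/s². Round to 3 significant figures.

v = 8.59 m/s

Energy at 1: mgh₁ = (40.8)(10)(8.99) = 3667.9 J
Friction loss: W_f = μ_k mg d = 1216 J
At 2: ½mv² + mgh₂ = mgh₁ − W_f
½mv² = 3667.9 − 1216 − 946.56 = 1505.7 J
v = √(2 × 1505.7/40.8) = 8.591 m/s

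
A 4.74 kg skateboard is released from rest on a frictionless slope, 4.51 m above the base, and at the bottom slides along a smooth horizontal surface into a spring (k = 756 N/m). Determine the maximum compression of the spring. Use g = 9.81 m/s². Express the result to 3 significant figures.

x = 0.745 m

Energy conservation (no friction) from release to max compression: mgh = ½kx²
x = √(2mgh/k) = √(2 × 4.74 × 9.81 × 4.51 / 756) = 0.7448 m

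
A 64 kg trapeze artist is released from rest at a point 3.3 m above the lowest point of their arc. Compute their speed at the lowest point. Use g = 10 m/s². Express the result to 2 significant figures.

v = 8.1 m/s

Energy conservation between the two points: mgh = ½mv²
v = √(2gh) = √(2 × 10 × 3.3) = √66.000 = 8.124 m/s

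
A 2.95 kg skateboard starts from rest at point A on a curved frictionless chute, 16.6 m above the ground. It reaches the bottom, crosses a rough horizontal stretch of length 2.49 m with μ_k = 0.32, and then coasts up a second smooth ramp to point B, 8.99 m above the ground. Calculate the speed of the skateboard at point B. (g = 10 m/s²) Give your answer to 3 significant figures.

v = 11.7 m/s

Energy at A: mgh₁ = (2.95)(10)(16.6) = 489.70 J
Friction loss: W_f = μ_k mg d = 23.51 J
At B: ½mv² + mgh₂ = mgh₁ − W_f
½mv² = 489.70 − 23.51 − 265.20 = 200.99 J
v = √(2 × 200.99/2.95) = 11.67 m/s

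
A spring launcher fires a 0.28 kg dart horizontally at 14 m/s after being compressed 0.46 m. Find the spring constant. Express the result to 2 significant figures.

Spring PE at full compression equals KE at release: ½kx² = ½mv²
k = mv²/x² = (0.28)(14)²/(0.46)² = 259.4 N/m

k = 260 N/m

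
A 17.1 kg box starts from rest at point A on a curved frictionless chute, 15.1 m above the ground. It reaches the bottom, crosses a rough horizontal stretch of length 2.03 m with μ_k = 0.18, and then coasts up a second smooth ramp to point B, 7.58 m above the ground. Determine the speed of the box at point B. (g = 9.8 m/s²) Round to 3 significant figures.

Energy at A: mgh₁ = (17.1)(9.8)(15.1) = 2530.5 J
Friction loss: W_f = μ_k mg d = 61.23 J
At B: ½mv² + mgh₂ = mgh₁ − W_f
½mv² = 2530.5 − 61.23 − 1270.3 = 1199.0 J
v = √(2 × 1199.0/17.1) = 11.84 m/s

v = 11.8 m/s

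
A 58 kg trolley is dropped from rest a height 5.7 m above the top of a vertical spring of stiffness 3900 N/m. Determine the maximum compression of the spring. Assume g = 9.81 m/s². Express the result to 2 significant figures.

x = 1.4 m

Let x be the compression. The total drop is H + x, and the trolley is instantaneously at rest at max compression, so energy conservation gives:
mg(H + x) = ½kx²
½(3900)x² − (58)(9.81)x − (58)(9.81)(5.7) = 0
1950x² − 569.0x − 3243 = 0
x = [569.0 + √(323738 + 2.5297e+07)]/(2 × 1950) = 1.444 m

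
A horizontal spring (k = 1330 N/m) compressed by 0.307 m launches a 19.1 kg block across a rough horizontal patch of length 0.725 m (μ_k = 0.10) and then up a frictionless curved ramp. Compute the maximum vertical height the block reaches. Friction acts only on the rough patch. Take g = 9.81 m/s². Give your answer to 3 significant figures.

h = 0.262 m

Spring energy: E₀ = ½kx² = ½(1330)(0.307)² = 62.676 J
Friction: W_f = μ_k mg d = (0.10)(19.1)(9.81)(0.725) = 13.58 J
Energy at base of ramp: E = 62.676 − 13.58 = 49.091 J
At max height all remaining energy is PE: mgh = E ⇒ h = E/(mg) = 49.091/(19.1 × 9.81) = 0.2620 m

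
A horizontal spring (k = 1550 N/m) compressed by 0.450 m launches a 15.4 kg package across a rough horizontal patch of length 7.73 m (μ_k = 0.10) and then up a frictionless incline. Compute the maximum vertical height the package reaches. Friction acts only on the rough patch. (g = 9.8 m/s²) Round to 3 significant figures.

h = 0.267 m

Spring energy: E₀ = ½kx² = ½(1550)(0.450)² = 156.94 J
Friction: W_f = μ_k mg d = (0.10)(15.4)(9.8)(7.73) = 116.7 J
Energy at base of ramp: E = 156.94 − 116.7 = 40.276 J
At max height all remaining energy is PE: mgh = E ⇒ h = E/(mg) = 40.276/(15.4 × 9.8) = 0.2669 m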